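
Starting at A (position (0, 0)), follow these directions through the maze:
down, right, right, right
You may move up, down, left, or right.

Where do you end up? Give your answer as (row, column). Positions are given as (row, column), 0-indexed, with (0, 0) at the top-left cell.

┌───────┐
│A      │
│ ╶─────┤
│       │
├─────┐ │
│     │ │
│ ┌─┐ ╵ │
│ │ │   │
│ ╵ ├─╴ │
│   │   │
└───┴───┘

Following directions step by step:
Start: (0, 0)
  down: (0, 0) → (1, 0)
  right: (1, 0) → (1, 1)
  right: (1, 1) → (1, 2)
  right: (1, 2) → (1, 3)
Final position: (1, 3)

Path taken:

┌───────┐
│A      │
│ ╶─────┤
│↳ → → B│
├─────┐ │
│     │ │
│ ┌─┐ ╵ │
│ │ │   │
│ ╵ ├─╴ │
│   │   │
└───┴───┘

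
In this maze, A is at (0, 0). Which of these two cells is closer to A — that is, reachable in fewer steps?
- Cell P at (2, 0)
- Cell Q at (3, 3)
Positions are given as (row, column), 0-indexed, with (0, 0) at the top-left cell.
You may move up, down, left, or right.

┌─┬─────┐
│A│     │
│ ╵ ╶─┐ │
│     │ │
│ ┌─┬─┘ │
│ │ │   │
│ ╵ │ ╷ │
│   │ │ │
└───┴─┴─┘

Shortest path A → P at (2, 0): 2 steps
Shortest path A → Q at (3, 3): 8 steps

P is closer (2 steps vs 8 steps).

Path to P:

┌─┬─────┐
│A│     │
│ ╵ ╶─┐ │
│↓    │ │
│ ┌─┬─┘ │
│P│ │   │
│ ╵ │ ╷ │
│   │ │ │
└───┴─┴─┘

Path to Q:

┌─┬─────┐
│A│↱ → ↓│
│ ╵ ╶─┐ │
│↳ ↑  │↓│
│ ┌─┬─┘ │
│ │ │  ↓│
│ ╵ │ ╷ │
│   │ │Q│
└───┴─┴─┘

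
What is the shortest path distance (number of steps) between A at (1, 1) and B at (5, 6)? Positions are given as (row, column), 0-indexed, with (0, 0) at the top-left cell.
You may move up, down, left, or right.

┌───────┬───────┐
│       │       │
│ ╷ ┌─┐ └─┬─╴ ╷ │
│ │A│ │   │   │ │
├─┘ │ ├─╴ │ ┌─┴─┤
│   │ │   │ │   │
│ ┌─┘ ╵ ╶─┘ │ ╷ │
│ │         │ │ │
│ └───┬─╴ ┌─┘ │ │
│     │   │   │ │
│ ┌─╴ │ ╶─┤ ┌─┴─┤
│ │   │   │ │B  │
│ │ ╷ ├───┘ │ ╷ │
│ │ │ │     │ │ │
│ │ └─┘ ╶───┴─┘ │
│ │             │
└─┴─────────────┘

Finding path from (1, 1) to (5, 6):
Path: (1,1) → (2,1) → (2,0) → (3,0) → (4,0) → (4,1) → (4,2) → (5,2) → (5,1) → (6,1) → (7,1) → (7,2) → (7,3) → (7,4) → (7,5) → (7,6) → (7,7) → (6,7) → (5,7) → (5,6)
Distance: 19 steps

Solution:

┌───────┬───────┐
│       │       │
│ ╷ ┌─┐ └─┬─╴ ╷ │
│ │A│ │   │   │ │
├─┘ │ ├─╴ │ ┌─┴─┤
│↓ ↲│ │   │ │   │
│ ┌─┘ ╵ ╶─┘ │ ╷ │
│↓│         │ │ │
│ └───┬─╴ ┌─┘ │ │
│↳ → ↓│   │   │ │
│ ┌─╴ │ ╶─┤ ┌─┴─┤
│ │↓ ↲│   │ │B ↰│
│ │ ╷ ├───┘ │ ╷ │
│ │↓│ │     │ │↑│
│ │ └─┘ ╶───┴─┘ │
│ │↳ → → → → → ↑│
└─┴─────────────┘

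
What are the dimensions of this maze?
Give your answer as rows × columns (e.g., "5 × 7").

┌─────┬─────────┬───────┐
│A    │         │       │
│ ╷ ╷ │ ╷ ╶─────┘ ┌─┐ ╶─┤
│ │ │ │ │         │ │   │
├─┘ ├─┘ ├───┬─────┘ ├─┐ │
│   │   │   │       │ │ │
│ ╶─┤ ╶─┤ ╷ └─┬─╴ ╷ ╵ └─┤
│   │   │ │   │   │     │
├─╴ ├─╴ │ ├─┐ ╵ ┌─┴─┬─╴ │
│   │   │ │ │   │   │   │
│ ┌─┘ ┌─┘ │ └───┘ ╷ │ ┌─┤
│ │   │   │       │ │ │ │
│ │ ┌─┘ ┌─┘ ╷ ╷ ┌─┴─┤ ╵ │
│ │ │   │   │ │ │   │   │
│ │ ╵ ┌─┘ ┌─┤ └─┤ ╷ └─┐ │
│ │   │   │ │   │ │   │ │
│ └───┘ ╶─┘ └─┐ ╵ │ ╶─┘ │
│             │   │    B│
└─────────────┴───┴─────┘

Counting the maze dimensions:
Rows (vertical): 9
Columns (horizontal): 12
Dimensions: 9 × 12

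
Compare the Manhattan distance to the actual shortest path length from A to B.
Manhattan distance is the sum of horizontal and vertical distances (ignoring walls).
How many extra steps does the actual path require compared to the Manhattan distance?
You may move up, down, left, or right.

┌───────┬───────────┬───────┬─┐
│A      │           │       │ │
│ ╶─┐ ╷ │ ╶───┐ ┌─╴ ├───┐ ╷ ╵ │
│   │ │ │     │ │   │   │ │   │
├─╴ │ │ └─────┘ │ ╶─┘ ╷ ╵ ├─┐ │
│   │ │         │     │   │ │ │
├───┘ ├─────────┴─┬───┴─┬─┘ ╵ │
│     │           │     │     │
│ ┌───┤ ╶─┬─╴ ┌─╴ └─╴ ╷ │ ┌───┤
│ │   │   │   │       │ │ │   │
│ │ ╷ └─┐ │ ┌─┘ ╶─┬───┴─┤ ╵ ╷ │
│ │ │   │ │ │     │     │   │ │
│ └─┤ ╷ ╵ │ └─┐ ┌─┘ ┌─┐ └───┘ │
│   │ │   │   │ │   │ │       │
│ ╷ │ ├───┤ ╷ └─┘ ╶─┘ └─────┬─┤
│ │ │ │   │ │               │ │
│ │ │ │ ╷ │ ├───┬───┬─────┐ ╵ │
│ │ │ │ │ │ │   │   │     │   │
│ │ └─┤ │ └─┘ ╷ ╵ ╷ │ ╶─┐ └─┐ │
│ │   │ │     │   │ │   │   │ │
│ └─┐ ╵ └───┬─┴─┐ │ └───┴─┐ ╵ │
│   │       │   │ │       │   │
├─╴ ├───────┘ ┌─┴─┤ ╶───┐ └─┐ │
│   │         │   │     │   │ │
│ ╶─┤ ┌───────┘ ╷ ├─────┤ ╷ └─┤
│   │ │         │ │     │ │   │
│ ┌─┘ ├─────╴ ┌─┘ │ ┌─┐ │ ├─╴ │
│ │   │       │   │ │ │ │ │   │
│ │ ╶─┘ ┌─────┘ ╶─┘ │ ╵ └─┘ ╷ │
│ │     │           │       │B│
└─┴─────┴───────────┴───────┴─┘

Manhattan distance: |14 - 0| + |14 - 0| = 28
Actual path length: 42
Extra steps: 42 - 28 = 14

Solution:

┌───────┬───────────┬───────┬─┐
│A → ↓  │           │       │ │
│ ╶─┐ ╷ │ ╶───┐ ┌─╴ ├───┐ ╷ ╵ │
│   │↓│ │     │ │   │   │ │   │
├─╴ │ │ └─────┘ │ ╶─┘ ╷ ╵ ├─┐ │
│   │↓│         │     │   │ │ │
├───┘ ├─────────┴─┬───┴─┬─┘ ╵ │
│↓ ← ↲│           │     │     │
│ ┌───┤ ╶─┬─╴ ┌─╴ └─╴ ╷ │ ┌───┤
│↓│   │   │   │       │ │ │   │
│ │ ╷ └─┐ │ ┌─┘ ╶─┬───┴─┤ ╵ ╷ │
│↓│ │   │ │ │     │     │   │ │
│ └─┤ ╷ ╵ │ └─┐ ┌─┘ ┌─┐ └───┘ │
│↳ ↓│ │   │   │ │   │ │       │
│ ╷ │ ├───┤ ╷ └─┘ ╶─┘ └─────┬─┤
│ │↓│ │↱ ↓│ │               │ │
│ │ │ │ ╷ │ ├───┬───┬─────┐ ╵ │
│ │↓│ │↑│↓│ │↱ ↓│↱ ↓│     │   │
│ │ └─┤ │ └─┘ ╷ ╵ ╷ │ ╶─┐ └─┐ │
│ │↳ ↓│↑│↳ → ↑│↳ ↑│↓│   │   │ │
│ └─┐ ╵ └───┬─┴─┐ │ └───┴─┐ ╵ │
│   │↳ ↑    │   │ │↳ → → ↓│   │
├─╴ ├───────┘ ┌─┴─┤ ╶───┐ └─┐ │
│   │         │   │     │↳ ↓│ │
│ ╶─┤ ┌───────┘ ╷ ├─────┤ ╷ └─┤
│   │ │         │ │     │ │↳ ↓│
│ ┌─┘ ├─────╴ ┌─┘ │ ┌─┐ │ ├─╴ │
│ │   │       │   │ │ │ │ │  ↓│
│ │ ╶─┘ ┌─────┘ ╶─┘ │ ╵ └─┘ ╷ │
│ │     │           │       │B│
└─┴─────┴───────────┴───────┴─┘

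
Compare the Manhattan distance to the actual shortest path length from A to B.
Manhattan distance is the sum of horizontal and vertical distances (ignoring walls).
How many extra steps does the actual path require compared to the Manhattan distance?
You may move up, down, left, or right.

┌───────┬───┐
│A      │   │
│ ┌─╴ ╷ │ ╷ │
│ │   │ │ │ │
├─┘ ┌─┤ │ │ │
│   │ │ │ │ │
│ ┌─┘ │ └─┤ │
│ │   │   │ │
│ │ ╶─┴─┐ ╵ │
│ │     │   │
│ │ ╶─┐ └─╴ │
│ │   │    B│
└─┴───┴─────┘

Manhattan distance: |5 - 0| + |5 - 0| = 10
Actual path length: 10
Extra steps: 10 - 10 = 0

Solution:

┌───────┬───┐
│A → → ↓│   │
│ ┌─╴ ╷ │ ╷ │
│ │   │↓│ │ │
├─┘ ┌─┤ │ │ │
│   │ │↓│ │ │
│ ┌─┘ │ └─┤ │
│ │   │↳ ↓│ │
│ │ ╶─┴─┐ ╵ │
│ │     │↳ ↓│
│ │ ╶─┐ └─╴ │
│ │   │    B│
└─┴───┴─────┘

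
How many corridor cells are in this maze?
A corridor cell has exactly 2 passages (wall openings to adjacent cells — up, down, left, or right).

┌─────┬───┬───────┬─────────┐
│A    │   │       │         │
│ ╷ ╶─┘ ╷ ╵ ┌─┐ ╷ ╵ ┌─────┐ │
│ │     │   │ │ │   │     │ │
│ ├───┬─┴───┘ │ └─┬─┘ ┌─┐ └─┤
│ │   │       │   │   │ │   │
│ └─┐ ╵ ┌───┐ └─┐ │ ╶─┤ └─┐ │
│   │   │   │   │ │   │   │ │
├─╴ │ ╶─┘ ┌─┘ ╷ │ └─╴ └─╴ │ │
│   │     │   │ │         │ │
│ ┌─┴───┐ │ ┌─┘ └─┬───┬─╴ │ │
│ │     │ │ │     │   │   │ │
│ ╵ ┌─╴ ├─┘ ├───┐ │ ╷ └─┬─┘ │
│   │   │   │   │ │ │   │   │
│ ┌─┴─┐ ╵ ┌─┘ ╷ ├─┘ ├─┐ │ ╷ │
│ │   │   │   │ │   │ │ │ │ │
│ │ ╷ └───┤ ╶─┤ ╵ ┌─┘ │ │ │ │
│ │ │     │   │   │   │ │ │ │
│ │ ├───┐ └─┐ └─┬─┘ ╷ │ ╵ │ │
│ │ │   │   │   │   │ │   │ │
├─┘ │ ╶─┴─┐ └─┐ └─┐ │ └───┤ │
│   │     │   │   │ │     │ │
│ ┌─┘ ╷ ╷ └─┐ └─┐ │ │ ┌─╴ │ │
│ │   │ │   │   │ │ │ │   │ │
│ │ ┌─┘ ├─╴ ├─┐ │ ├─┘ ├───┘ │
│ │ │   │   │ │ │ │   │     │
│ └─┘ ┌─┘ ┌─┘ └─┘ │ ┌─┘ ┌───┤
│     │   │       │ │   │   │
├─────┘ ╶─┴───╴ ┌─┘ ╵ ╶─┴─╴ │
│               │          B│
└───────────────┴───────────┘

Counting cells with exactly 2 passages:
Total corridor cells: 164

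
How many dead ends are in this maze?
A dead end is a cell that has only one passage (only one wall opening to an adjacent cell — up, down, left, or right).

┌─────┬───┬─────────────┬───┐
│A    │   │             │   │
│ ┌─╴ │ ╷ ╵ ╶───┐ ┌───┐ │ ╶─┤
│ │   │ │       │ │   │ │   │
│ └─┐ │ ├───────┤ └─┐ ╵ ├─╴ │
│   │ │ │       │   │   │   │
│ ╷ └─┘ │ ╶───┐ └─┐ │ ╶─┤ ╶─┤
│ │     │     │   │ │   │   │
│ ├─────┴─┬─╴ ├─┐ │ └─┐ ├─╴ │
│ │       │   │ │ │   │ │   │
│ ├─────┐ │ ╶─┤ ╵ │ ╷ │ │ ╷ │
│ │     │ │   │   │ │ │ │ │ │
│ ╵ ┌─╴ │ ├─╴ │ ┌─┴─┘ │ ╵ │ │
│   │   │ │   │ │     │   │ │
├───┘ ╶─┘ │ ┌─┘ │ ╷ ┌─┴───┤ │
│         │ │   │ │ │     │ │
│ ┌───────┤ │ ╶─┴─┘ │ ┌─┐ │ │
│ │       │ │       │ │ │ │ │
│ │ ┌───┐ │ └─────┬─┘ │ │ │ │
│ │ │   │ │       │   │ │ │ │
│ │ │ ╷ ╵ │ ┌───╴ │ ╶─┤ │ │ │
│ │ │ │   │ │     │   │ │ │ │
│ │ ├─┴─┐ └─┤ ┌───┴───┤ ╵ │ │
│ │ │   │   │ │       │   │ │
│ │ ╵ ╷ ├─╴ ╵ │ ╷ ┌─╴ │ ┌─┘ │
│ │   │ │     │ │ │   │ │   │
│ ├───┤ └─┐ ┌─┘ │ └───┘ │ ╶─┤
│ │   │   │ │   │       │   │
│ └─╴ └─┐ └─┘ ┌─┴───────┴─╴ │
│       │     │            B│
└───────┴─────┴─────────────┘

Checking each cell for number of passages:

Dead ends found at positions:
  (0, 13)
  (1, 1)
  (1, 7)
  (1, 9)
  (2, 2)
  (4, 1)
  (4, 7)
  (5, 9)
  (7, 8)
  (8, 11)
  (10, 2)
  (10, 5)
  (10, 10)
  (12, 4)
  (12, 9)
  (13, 1)
  (13, 5)
  (14, 3)
  (14, 7)
Total dead ends: 19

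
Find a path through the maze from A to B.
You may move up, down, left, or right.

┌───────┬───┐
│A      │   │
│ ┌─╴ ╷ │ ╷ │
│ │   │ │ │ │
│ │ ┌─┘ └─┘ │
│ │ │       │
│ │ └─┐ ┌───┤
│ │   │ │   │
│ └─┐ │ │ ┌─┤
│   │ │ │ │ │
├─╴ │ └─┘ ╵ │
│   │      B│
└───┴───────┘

Finding the shortest path through the maze:
Path length: 12 steps
Directions: right → right → down → left → down → down → right → down → down → right → right → right

Solution:

┌───────┬───┐
│A → ↓  │   │
│ ┌─╴ ╷ │ ╷ │
│ │↓ ↲│ │ │ │
│ │ ┌─┘ └─┘ │
│ │↓│       │
│ │ └─┐ ┌───┤
│ │↳ ↓│ │   │
│ └─┐ │ │ ┌─┤
│   │↓│ │ │ │
├─╴ │ └─┘ ╵ │
│   │↳ → → B│
└───┴───────┘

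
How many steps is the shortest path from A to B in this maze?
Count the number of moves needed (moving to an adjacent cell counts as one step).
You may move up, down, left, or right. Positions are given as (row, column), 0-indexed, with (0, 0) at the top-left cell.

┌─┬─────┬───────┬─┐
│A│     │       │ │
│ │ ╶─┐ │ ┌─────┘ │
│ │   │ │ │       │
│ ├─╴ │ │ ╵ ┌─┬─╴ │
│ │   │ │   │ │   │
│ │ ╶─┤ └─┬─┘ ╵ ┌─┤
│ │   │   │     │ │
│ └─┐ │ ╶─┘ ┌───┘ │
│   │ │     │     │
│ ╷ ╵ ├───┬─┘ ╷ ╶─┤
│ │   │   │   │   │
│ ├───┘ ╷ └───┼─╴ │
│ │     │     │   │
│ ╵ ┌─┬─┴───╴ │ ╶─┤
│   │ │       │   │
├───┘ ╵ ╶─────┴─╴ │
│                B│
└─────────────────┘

Using BFS to find shortest path:
Start: (0, 0), End: (8, 8)
Path found:
(0,0) → (1,0) → (2,0) → (3,0) → (4,0) → (5,0) → (6,0) → (7,0) → (7,1) → (6,1) → (6,2) → (6,3) → (5,3) → (5,4) → (6,4) → (6,5) → (6,6) → (7,6) → (7,5) → (7,4) → (7,3) → (8,3) → (8,4) → (8,5) → (8,6) → (8,7) → (8,8)
Number of steps: 26

Solution:

┌─┬─────┬───────┬─┐
│A│     │       │ │
│ │ ╶─┐ │ ┌─────┘ │
│↓│   │ │ │       │
│ ├─╴ │ │ ╵ ┌─┬─╴ │
│↓│   │ │   │ │   │
│ │ ╶─┤ └─┬─┘ ╵ ┌─┤
│↓│   │   │     │ │
│ └─┐ │ ╶─┘ ┌───┘ │
│↓  │ │     │     │
│ ╷ ╵ ├───┬─┘ ╷ ╶─┤
│↓│   │↱ ↓│   │   │
│ ├───┘ ╷ └───┼─╴ │
│↓│↱ → ↑│↳ → ↓│   │
│ ╵ ┌─┬─┴───╴ │ ╶─┤
│↳ ↑│ │↓ ← ← ↲│   │
├───┘ ╵ ╶─────┴─╴ │
│      ↳ → → → → B│
└─────────────────┘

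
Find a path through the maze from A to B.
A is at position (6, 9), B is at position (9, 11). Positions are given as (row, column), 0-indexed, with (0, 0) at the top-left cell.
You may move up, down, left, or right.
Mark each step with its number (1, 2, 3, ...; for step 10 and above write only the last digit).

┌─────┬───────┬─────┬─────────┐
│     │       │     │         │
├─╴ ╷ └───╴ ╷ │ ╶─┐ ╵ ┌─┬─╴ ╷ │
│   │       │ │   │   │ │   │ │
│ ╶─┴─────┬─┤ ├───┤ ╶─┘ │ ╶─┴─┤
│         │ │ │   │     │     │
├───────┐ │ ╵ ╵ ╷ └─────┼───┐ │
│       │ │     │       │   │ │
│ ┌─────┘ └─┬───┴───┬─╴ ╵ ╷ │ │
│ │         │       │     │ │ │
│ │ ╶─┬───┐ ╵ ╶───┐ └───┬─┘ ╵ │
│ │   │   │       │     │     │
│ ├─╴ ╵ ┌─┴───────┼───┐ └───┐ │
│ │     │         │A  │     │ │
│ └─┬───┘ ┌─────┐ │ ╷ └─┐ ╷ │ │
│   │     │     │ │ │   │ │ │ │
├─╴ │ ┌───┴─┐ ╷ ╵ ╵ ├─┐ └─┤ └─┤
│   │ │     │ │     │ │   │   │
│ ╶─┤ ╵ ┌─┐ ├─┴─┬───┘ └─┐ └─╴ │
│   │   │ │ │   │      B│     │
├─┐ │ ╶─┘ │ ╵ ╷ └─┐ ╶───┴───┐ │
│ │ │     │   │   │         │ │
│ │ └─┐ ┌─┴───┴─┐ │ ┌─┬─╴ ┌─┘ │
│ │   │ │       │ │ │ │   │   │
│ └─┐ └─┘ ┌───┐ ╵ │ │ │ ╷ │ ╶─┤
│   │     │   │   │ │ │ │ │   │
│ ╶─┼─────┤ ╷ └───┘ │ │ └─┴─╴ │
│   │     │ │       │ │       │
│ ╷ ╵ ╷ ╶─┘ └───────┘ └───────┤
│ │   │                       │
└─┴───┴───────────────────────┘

Finding the shortest path from (6, 9) to (9, 11):
Path length: 27 steps
Directions: right → down → right → down → right → down → right → right → down → down → left → down → right → down → left → left → left → up → up → right → up → left → left → left → up → right → right

Solution:

┌─────┬───────┬─────┬─────────┐
│     │       │     │         │
├─╴ ╷ └───╴ ╷ │ ╶─┐ ╵ ┌─┬─╴ ╷ │
│   │       │ │   │   │ │   │ │
│ ╶─┴─────┬─┤ ├───┤ ╶─┘ │ ╶─┴─┤
│         │ │ │   │     │     │
├───────┐ │ ╵ ╵ ╷ └─────┼───┐ │
│       │ │     │       │   │ │
│ ┌─────┘ └─┬───┴───┬─╴ ╵ ╷ │ │
│ │         │       │     │ │ │
│ │ ╶─┬───┐ ╵ ╶───┐ └───┬─┘ ╵ │
│ │   │   │       │     │     │
│ ├─╴ ╵ ┌─┴───────┼───┐ └───┐ │
│ │     │         │A 1│     │ │
│ └─┬───┘ ┌─────┐ │ ╷ └─┐ ╷ │ │
│   │     │     │ │ │2 3│ │ │ │
├─╴ │ ┌───┴─┐ ╷ ╵ ╵ ├─┐ └─┤ └─┤
│   │ │     │ │     │ │4 5│   │
│ ╶─┤ ╵ ┌─┐ ├─┴─┬───┘ └─┐ └─╴ │
│   │   │ │ │   │  5 6 B│6 7 8│
├─┐ │ ╶─┘ │ ╵ ╷ └─┐ ╶───┴───┐ │
│ │ │     │   │   │4 3 2 1  │9│
│ │ └─┐ ┌─┴───┴─┐ │ ┌─┬─╴ ┌─┘ │
│ │   │ │       │ │ │ │9 0│1 0│
│ └─┐ └─┘ ┌───┐ ╵ │ │ │ ╷ │ ╶─┤
│   │     │   │   │ │ │8│ │2 3│
│ ╶─┼─────┤ ╷ └───┘ │ │ └─┴─╴ │
│   │     │ │       │ │7 6 5 4│
│ ╷ ╵ ╷ ╶─┘ └───────┘ └───────┤
│ │   │                       │
└─┴───┴───────────────────────┘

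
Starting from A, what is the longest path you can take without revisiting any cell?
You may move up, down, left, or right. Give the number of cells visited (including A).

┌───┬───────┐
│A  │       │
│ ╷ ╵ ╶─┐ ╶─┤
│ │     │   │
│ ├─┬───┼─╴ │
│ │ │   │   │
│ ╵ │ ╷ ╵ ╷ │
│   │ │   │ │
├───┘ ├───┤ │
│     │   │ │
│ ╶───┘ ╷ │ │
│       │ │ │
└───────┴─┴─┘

Finding longest simple path using DFS:
Start: (0, 0)
Longest path visits 26 cells
Path: A → right → down → right → up → right → right → down → right → down → left → down → left → up → left → down → down → left → left → down → right → right → right → up → right → down

Solution:

┌───┬───────┐
│A ↓│↱ → ↓  │
│ ╷ ╵ ╶─┐ ╶─┤
│ │↳ ↑  │↳ ↓│
│ ├─┬───┼─╴ │
│ │ │↓ ↰│↓ ↲│
│ ╵ │ ╷ ╵ ╷ │
│   │↓│↑ ↲│ │
├───┘ ├───┤ │
│↓ ← ↲│↱ ↓│ │
│ ╶───┘ ╷ │ │
│↳ → → ↑│B│ │
└───────┴─┴─┘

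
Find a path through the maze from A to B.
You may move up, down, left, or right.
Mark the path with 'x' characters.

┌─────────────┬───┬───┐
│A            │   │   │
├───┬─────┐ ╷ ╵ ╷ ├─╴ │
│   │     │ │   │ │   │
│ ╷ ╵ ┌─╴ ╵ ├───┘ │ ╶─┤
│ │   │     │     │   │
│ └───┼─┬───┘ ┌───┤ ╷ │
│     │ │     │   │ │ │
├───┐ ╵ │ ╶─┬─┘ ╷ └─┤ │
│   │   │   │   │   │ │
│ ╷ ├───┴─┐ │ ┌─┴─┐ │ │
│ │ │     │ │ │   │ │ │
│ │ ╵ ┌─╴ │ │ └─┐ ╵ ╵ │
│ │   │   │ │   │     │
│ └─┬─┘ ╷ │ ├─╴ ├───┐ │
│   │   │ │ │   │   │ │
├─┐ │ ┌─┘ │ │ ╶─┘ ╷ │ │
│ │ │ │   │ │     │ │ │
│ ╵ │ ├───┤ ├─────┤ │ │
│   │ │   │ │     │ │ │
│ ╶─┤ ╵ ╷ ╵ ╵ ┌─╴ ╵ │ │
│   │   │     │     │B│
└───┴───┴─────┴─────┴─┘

Finding the shortest path through the maze:
Path length: 56 steps
Directions: right → right → right → right → right → right → down → right → up → right → down → down → left → left → down → left → left → down → right → down → down → down → down → down → down → right → up → right → right → down → right → up → up → up → left → down → left → left → up → right → up → left → up → up → right → up → right → down → right → down → down → right → down → down → down → down

Solution:

┌─────────────┬───┬───┐
│A x x x x x x│x x│   │
├───┬─────┐ ╷ ╵ ╷ ├─╴ │
│   │     │ │x x│x│   │
│ ╷ ╵ ┌─╴ ╵ ├───┘ │ ╶─┤
│ │   │     │x x x│   │
│ └───┼─┬───┘ ┌───┤ ╷ │
│     │ │x x x│x x│ │ │
├───┐ ╵ │ ╶─┬─┘ ╷ └─┤ │
│   │   │x x│x x│x x│ │
│ ╷ ├───┴─┐ │ ┌─┴─┐ │ │
│ │ │     │x│x│   │x│ │
│ │ ╵ ┌─╴ │ │ └─┐ ╵ ╵ │
│ │   │   │x│x x│  x x│
│ └─┬─┘ ╷ │ ├─╴ ├───┐ │
│   │   │ │x│x x│x x│x│
├─┐ │ ┌─┘ │ │ ╶─┘ ╷ │ │
│ │ │ │   │x│x x x│x│x│
│ ╵ │ ├───┤ ├─────┤ │ │
│   │ │   │x│x x x│x│x│
│ ╶─┤ ╵ ╷ ╵ ╵ ┌─╴ ╵ │ │
│   │   │  x x│  x x│B│
└───┴───┴─────┴─────┴─┘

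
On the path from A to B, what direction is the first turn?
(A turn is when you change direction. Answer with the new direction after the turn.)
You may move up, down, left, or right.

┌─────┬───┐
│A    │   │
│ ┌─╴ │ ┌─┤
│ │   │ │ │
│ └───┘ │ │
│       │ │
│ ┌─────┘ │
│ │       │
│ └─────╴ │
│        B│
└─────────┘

Directions: down, down, down, down, right, right, right, right
First turn direction: right

Solution:

┌─────┬───┐
│A    │   │
│ ┌─╴ │ ┌─┤
│↓│   │ │ │
│ └───┘ │ │
│↓      │ │
│ ┌─────┘ │
│↓│       │
│ └─────╴ │
│↳ → → → B│
└─────────┘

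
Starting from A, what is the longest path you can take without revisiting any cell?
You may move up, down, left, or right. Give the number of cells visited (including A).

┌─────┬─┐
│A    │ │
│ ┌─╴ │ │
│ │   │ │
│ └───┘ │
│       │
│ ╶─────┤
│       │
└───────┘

Finding longest simple path using DFS:
Start: (0, 0)
Longest path visits 8 cells
Path: A → down → down → right → right → right → up → up

Solution:

┌─────┬─┐
│A    │B│
│ ┌─╴ │ │
│↓│   │↑│
│ └───┘ │
│↳ → → ↑│
│ ╶─────┤
│       │
└───────┘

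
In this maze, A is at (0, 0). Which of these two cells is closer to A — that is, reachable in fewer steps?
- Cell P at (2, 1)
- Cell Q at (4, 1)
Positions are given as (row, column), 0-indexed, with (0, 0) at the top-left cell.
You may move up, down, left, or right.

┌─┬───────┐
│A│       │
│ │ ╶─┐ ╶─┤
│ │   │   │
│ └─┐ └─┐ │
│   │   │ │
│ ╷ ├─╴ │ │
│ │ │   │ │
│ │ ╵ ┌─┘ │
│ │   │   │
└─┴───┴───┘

Shortest path A → P at (2, 1): 3 steps
Shortest path A → Q at (4, 1): 5 steps

P is closer (3 steps vs 5 steps).

Path to P:

┌─┬───────┐
│A│       │
│ │ ╶─┐ ╶─┤
│↓│   │   │
│ └─┐ └─┐ │
│↳ P│   │ │
│ ╷ ├─╴ │ │
│ │ │   │ │
│ │ ╵ ┌─┘ │
│ │   │   │
└─┴───┴───┘

Path to Q:

┌─┬───────┐
│A│       │
│ │ ╶─┐ ╶─┤
│↓│   │   │
│ └─┐ └─┐ │
│↳ ↓│   │ │
│ ╷ ├─╴ │ │
│ │↓│   │ │
│ │ ╵ ┌─┘ │
│ │Q  │   │
└─┴───┴───┘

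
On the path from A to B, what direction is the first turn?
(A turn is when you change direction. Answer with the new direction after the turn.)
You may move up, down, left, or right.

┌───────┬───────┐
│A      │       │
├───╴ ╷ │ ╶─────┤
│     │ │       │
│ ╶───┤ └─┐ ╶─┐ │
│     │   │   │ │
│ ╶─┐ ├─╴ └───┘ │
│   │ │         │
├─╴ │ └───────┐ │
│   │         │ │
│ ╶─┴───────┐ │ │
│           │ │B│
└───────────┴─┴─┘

Directions: right, right, right, down, down, right, down, right, right, right, down, down
First turn direction: down

Solution:

┌───────┬───────┐
│A → → ↓│       │
├───╴ ╷ │ ╶─────┤
│     │↓│       │
│ ╶───┤ └─┐ ╶─┐ │
│     │↳ ↓│   │ │
│ ╶─┐ ├─╴ └───┘ │
│   │ │  ↳ → → ↓│
├─╴ │ └───────┐ │
│   │         │↓│
│ ╶─┴───────┐ │ │
│           │ │B│
└───────────┴─┴─┘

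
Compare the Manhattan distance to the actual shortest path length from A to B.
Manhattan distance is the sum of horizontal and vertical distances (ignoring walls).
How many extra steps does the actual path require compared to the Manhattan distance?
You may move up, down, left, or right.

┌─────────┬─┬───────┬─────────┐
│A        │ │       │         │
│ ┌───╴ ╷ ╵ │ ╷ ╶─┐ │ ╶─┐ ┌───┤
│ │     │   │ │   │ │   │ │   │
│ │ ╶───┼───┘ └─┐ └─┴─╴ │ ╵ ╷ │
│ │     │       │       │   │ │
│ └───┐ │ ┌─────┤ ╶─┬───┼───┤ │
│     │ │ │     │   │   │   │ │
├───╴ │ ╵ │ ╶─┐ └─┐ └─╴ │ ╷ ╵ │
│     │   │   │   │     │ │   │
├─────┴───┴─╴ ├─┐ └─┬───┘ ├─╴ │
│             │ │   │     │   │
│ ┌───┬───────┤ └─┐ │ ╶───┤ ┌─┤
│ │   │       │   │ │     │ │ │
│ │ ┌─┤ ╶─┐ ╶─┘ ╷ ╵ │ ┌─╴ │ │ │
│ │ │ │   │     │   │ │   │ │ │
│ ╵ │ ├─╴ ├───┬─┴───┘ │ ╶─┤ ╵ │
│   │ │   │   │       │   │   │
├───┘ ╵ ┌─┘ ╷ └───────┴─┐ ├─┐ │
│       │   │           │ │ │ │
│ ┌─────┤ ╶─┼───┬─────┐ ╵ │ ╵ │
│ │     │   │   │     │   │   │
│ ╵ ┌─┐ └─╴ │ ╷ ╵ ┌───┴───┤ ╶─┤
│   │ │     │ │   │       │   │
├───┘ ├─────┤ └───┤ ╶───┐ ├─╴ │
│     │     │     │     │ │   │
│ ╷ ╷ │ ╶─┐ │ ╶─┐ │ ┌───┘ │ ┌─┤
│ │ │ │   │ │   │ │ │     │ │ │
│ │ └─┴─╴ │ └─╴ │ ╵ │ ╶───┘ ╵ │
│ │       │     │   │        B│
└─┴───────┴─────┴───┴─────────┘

Manhattan distance: |14 - 0| + |14 - 0| = 28
Actual path length: 54
Extra steps: 54 - 28 = 26

Solution:

┌─────────┬─┬───────┬─────────┐
│A → → ↓  │ │↱ ↓    │↱ → ↓    │
│ ┌───╴ ╷ ╵ │ ╷ ╶─┐ │ ╶─┐ ┌───┤
│ │↓ ← ↲│   │↑│↳ ↓│ │↑ ↰│↓│↱ ↓│
│ │ ╶───┼───┘ └─┐ └─┴─╴ │ ╵ ╷ │
│ │↳ → ↓│↱ → ↑  │↳ → → ↑│↳ ↑│↓│
│ └───┐ │ ┌─────┤ ╶─┬───┼───┤ │
│     │↓│↑│     │   │   │   │↓│
├───╴ │ ╵ │ ╶─┐ └─┐ └─╴ │ ╷ ╵ │
│     │↳ ↑│   │   │     │ │  ↓│
├─────┴───┴─╴ ├─┐ └─┬───┘ ├─╴ │
│             │ │   │     │↓ ↲│
│ ┌───┬───────┤ └─┐ │ ╶───┤ ┌─┤
│ │   │       │   │ │     │↓│ │
│ │ ┌─┤ ╶─┐ ╶─┘ ╷ ╵ │ ┌─╴ │ │ │
│ │ │ │   │     │   │ │   │↓│ │
│ ╵ │ ├─╴ ├───┬─┴───┘ │ ╶─┤ ╵ │
│   │ │   │   │       │   │↳ ↓│
├───┘ ╵ ┌─┘ ╷ └───────┴─┐ ├─┐ │
│       │   │           │ │ │↓│
│ ┌─────┤ ╶─┼───┬─────┐ ╵ │ ╵ │
│ │     │   │   │     │   │↓ ↲│
│ ╵ ┌─┐ └─╴ │ ╷ ╵ ┌───┴───┤ ╶─┤
│   │ │     │ │   │       │↳ ↓│
├───┘ ├─────┤ └───┤ ╶───┐ ├─╴ │
│     │     │     │     │ │↓ ↲│
│ ╷ ╷ │ ╶─┐ │ ╶─┐ │ ┌───┘ │ ┌─┤
│ │ │ │   │ │   │ │ │     │↓│ │
│ │ └─┴─╴ │ └─╴ │ ╵ │ ╶───┘ ╵ │
│ │       │     │   │      ↳ B│
└─┴───────┴─────┴───┴─────────┘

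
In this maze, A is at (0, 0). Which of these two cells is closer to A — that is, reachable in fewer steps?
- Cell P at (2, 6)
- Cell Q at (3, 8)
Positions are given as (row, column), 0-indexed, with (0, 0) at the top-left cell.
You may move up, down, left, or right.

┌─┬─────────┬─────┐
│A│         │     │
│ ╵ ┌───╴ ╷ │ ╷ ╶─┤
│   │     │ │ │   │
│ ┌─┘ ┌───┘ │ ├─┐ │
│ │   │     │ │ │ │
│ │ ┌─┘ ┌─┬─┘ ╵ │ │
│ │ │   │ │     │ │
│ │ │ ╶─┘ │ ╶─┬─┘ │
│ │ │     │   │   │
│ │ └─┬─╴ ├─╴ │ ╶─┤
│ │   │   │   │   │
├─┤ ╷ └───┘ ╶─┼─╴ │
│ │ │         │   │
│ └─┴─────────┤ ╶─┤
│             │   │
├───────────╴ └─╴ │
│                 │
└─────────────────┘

Shortest path A → P at (2, 6): 26 steps
Shortest path A → Q at (3, 8): 33 steps

P is closer (26 steps vs 33 steps).

Path to P:

┌─┬─────────┬─────┐
│A│↱ → → ↓  │     │
│ ╵ ┌───╴ ╷ │ ╷ ╶─┤
│↳ ↑│↓ ← ↲│ │ │   │
│ ┌─┘ ┌───┘ │ ├─┐ │
│ │↓ ↲│     │P│ │ │
│ │ ┌─┘ ┌─┬─┘ ╵ │ │
│ │↓│   │ │↱ ↑  │ │
│ │ │ ╶─┘ │ ╶─┬─┘ │
│ │↓│     │↑ ↰│   │
│ │ └─┬─╴ ├─╴ │ ╶─┤
│ │↳ ↓│   │↱ ↑│   │
├─┤ ╷ └───┘ ╶─┼─╴ │
│ │ │↳ → → ↑  │   │
│ └─┴─────────┤ ╶─┤
│             │   │
├───────────╴ └─╴ │
│                 │
└─────────────────┘

Path to Q:

┌─┬─────────┬─────┐
│A│↱ → → ↓  │↱ ↓  │
│ ╵ ┌───╴ ╷ │ ╷ ╶─┤
│↳ ↑│↓ ← ↲│ │↑│↳ ↓│
│ ┌─┘ ┌───┘ │ ├─┐ │
│ │↓ ↲│     │↑│ │↓│
│ │ ┌─┘ ┌─┬─┘ ╵ │ │
│ │↓│   │ │↱ ↑  │Q│
│ │ │ ╶─┘ │ ╶─┬─┘ │
│ │↓│     │↑ ↰│   │
│ │ └─┬─╴ ├─╴ │ ╶─┤
│ │↳ ↓│   │↱ ↑│   │
├─┤ ╷ └───┘ ╶─┼─╴ │
│ │ │↳ → → ↑  │   │
│ └─┴─────────┤ ╶─┤
│             │   │
├───────────╴ └─╴ │
│                 │
└─────────────────┘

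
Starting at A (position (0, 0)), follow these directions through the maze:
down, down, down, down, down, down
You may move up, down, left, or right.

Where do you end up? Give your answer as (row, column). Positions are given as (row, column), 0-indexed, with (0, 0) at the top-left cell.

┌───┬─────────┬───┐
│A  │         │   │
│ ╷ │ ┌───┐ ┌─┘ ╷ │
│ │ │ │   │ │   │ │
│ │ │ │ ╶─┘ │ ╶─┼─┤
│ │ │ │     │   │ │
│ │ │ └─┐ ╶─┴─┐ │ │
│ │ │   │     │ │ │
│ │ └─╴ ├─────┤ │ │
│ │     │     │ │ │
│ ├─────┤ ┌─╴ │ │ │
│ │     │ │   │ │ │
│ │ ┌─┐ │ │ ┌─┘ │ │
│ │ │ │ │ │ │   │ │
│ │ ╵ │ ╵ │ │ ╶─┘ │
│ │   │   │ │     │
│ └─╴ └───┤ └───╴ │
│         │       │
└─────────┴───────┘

Following directions step by step:
Start: (0, 0)
  down: (0, 0) → (1, 0)
  down: (1, 0) → (2, 0)
  down: (2, 0) → (3, 0)
  down: (3, 0) → (4, 0)
  down: (4, 0) → (5, 0)
  down: (5, 0) → (6, 0)
Final position: (6, 0)

Path taken:

┌───┬─────────┬───┐
│A  │         │   │
│ ╷ │ ┌───┐ ┌─┘ ╷ │
│↓│ │ │   │ │   │ │
│ │ │ │ ╶─┘ │ ╶─┼─┤
│↓│ │ │     │   │ │
│ │ │ └─┐ ╶─┴─┐ │ │
│↓│ │   │     │ │ │
│ │ └─╴ ├─────┤ │ │
│↓│     │     │ │ │
│ ├─────┤ ┌─╴ │ │ │
│↓│     │ │   │ │ │
│ │ ┌─┐ │ │ ┌─┘ │ │
│B│ │ │ │ │ │   │ │
│ │ ╵ │ ╵ │ │ ╶─┘ │
│ │   │   │ │     │
│ └─╴ └───┤ └───╴ │
│         │       │
└─────────┴───────┘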